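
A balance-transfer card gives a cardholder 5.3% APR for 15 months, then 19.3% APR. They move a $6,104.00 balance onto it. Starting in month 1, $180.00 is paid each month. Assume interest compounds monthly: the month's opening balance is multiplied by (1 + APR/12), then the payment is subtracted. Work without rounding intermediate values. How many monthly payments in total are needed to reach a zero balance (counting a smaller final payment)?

Promo months 1–15 at r₀ = 5.3%/12 = 0.00441667; months 16+ at r₁ = 19.3%/12 = 0.0160833.
After month 15: iterate B ← B·(1+r₀) − $180.00 for 15 months → $3,736.04.
Then at r₁ with $180.00/mo: n₂ = −ln(1 − r₁·B/P)/ln(1+r₁) ≈ 25.46 → 26 more payments.

41 payments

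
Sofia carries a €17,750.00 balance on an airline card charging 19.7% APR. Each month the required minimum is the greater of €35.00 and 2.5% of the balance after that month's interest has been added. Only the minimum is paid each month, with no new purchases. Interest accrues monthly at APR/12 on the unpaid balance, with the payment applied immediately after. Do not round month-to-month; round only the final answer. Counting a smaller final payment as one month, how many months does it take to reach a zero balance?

Monthly rate r = 19.7%/12 = 1.64167% = 0.0164167.
While 2.5% of the post-interest balance exceeds €35.00, each month B ← (B·(1+r))·(1 − 0.025), i.e. B shrinks by the factor (1+r)·0.975 = 0.99101.
This holds for months 1–283. Entering month 284 the balance is €1,376.63; 2.5% of the post-interest balance is now below €35.00, so the flat €35.00 minimum applies from here.
From month 284 a fixed €35.00 at rate r clears €1,376.63 in 64 more payments. Total: 283 + 64 = 347 months.

347 months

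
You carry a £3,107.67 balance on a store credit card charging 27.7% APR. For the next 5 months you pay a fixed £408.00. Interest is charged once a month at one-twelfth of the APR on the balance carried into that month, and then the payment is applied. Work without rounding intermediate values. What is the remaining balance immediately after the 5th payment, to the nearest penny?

£1,346.91

Monthly rate r = 27.7%/12 = 2.30833% = 0.0230833.
Each month: B ← B·(1+r) − £408.00.
Month 1: interest £71.74; balance after payment £2,771.41.
Month 2: interest £63.97; balance after payment £2,427.38.
Month 3: interest £56.03; balance after payment £2,075.41.
Month 4: interest £47.91; balance after payment £1,715.32.
Month 5: interest £39.60; balance after payment £1,346.91.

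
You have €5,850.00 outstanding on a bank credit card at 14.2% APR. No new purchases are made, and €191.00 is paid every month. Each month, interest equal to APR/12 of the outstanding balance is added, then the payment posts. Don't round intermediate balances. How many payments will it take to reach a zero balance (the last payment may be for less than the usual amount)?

39 payments

Monthly rate r = 14.2%/12 = 1.18333% = 0.0118333.
Recurrence: B ← B·(1+r) − €191.00.
Month 1: interest €69.22; balance after payment €5,728.23.
Month 2: interest €67.78; balance after payment €5,605.01.
Closed form: n = −ln(1 − rB₀/P)/ln(1+r) = −ln(0.63757)/ln(1.01183) ≈ 38.261, so the balance reaches zero during payment 39.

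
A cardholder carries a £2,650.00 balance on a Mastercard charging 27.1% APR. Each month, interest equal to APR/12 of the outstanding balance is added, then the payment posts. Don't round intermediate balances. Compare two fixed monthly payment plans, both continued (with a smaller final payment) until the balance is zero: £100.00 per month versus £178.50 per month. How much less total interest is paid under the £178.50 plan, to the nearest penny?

Monthly rate r = 27.1%/12 = 2.25833% = 0.0225833.
At £100.00/mo: n = ⌈−ln(1 − rB₀/P)/ln(1+r)⌉ = 41 payments (last £85.93); total interest = total paid − £2,650.00 = £1,435.93.
At £178.50/mo: 19 payments (last £51.54); total interest £614.54.
Interest saved = £1,435.93 − £614.54 = £821.39.

£821.39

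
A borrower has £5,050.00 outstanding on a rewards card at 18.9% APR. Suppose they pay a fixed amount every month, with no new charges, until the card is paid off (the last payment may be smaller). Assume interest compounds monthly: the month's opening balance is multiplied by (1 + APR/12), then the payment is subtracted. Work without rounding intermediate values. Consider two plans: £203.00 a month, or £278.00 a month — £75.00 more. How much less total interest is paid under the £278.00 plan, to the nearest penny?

£463.87

Monthly rate r = 18.9%/12 = 1.575% = 0.01575.
At £203.00/mo: n = ⌈−ln(1 − rB₀/P)/ln(1+r)⌉ = 32 payments (last £166.81); total interest = total paid − £5,050.00 = £1,409.81.
At £278.00/mo: 22 payments (last £157.94); total interest £945.94.
Interest saved = £1,409.81 − £945.94 = £463.87.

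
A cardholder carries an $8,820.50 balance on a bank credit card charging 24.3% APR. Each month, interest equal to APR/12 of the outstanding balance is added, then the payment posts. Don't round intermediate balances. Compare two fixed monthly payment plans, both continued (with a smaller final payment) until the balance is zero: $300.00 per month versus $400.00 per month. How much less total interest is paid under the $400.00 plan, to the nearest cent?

Monthly rate r = 24.3%/12 = 2.025% = 0.02025.
At $300.00/mo: n = ⌈−ln(1 − rB₀/P)/ln(1+r)⌉ = 46 payments (last $40.30); total interest = total paid − $8,820.50 = $4,719.80.
At $400.00/mo: 30 payments (last $204.09); total interest $2,983.59.
Interest saved = $4,719.80 − $2,983.59 = $1,736.21.

$1,736.21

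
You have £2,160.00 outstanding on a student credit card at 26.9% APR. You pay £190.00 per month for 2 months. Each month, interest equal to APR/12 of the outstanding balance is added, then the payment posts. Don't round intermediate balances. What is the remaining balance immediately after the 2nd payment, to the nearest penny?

£1,873.67

Monthly rate r = 26.9%/12 = 2.24167% = 0.0224167.
Each month: B ← B·(1+r) − £190.00.
Month 1: interest £48.42; balance after payment £2,018.42.
Month 2: interest £45.25; balance after payment £1,873.67.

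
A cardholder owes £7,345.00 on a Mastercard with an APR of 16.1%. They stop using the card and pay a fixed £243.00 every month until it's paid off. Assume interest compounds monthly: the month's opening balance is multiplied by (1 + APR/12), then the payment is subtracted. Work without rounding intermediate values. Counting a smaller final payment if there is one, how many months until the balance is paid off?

Monthly rate r = 16.1%/12 = 1.34167% = 0.0134167.
Recurrence: B ← B·(1+r) − £243.00.
Month 1: interest £98.55; balance after payment £7,200.55.
Month 2: interest £96.61; balance after payment £7,054.15.
Closed form: n = −ln(1 − rB₀/P)/ln(1+r) = −ln(0.59446)/ln(1.01342) ≈ 39.024, so the balance reaches zero during payment 40.

40 months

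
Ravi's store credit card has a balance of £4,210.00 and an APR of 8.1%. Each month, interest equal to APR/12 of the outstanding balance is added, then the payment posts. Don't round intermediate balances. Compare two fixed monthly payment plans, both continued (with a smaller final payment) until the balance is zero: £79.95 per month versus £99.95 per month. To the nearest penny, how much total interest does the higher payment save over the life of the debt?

Monthly rate r = 8.1%/12 = 0.675% = 0.00675.
At £79.95/mo: n = ⌈−ln(1 − rB₀/P)/ln(1+r)⌉ = 66 payments (last £22.79); total interest = total paid − £4,210.00 = £1,009.54.
At £99.95/mo: 50 payments (last £72.56); total interest £760.11.
Interest saved = £1,009.54 − £760.11 = £249.43.

£249.43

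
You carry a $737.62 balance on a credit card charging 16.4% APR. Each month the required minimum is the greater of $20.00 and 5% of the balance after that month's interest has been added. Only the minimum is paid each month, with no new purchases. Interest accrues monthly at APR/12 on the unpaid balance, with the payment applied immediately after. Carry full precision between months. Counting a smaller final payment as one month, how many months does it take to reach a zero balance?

40 months

Monthly rate r = 16.4%/12 = 1.36667% = 0.0136667.
While 5% of the post-interest balance exceeds $20.00, each month B ← (B·(1+r))·(1 − 0.05), i.e. B shrinks by the factor (1+r)·0.95 = 0.96298.
This holds for months 1–17. Entering month 18 the balance is $388.46; 5% of the post-interest balance is now below $20.00, so the flat $20.00 minimum applies from here.
From month 18 a fixed $20.00 at rate r clears $388.46 in 23 more payments. Total: 17 + 23 = 40 months.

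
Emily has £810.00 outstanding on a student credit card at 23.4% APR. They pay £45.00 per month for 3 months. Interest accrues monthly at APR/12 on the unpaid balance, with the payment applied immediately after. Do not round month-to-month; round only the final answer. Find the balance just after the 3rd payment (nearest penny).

£720.67

Monthly rate r = 23.4%/12 = 1.95% = 0.0195.
Each month: B ← B·(1+r) − £45.00.
Month 1: interest £15.79; balance after payment £780.79.
Month 2: interest £15.23; balance after payment £751.02.
Month 3: interest £14.64; balance after payment £720.67.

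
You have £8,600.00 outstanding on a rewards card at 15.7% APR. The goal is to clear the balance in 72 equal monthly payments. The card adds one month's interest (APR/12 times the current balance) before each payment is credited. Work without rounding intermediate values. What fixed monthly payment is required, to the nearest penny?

Monthly rate r = 15.7%/12 = 1.30833% = 0.0130833.
Level-payment amortization: P = B₀·r / (1 − (1+r)^(−n)) = 8600.00·0.0130833 / (1 − 1.01308^(−72)).
Denominator 1 − (1+r)^(−72) = 0.607763763.
P = 112.517 / 0.607763763 ≈ 185.13.

£185.13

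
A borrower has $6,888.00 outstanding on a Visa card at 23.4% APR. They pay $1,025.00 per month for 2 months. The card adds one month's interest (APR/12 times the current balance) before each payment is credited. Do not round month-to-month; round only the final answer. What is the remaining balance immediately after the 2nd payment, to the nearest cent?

Monthly rate r = 23.4%/12 = 1.95% = 0.0195.
Each month: B ← B·(1+r) − $1,025.00.
Month 1: interest $134.32; balance after payment $5,997.32.
Month 2: interest $116.95; balance after payment $5,089.26.

$5,089.26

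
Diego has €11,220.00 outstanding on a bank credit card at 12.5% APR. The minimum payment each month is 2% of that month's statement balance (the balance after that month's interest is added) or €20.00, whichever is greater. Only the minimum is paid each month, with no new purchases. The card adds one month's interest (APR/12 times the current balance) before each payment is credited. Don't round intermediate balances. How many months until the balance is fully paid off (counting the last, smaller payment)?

Monthly rate r = 12.5%/12 = 1.04167% = 0.0104167.
While 2% of the post-interest balance exceeds €20.00, each month B ← (B·(1+r))·(1 − 0.02), i.e. B shrinks by the factor (1+r)·0.98 = 0.99021.
This holds for months 1–247. Entering month 248 the balance is €987.32; 2% of the post-interest balance is now below €20.00, so the flat €20.00 minimum applies from here.
From month 248 a fixed €20.00 at rate r clears €987.32 in 70 more payments. Total: 247 + 70 = 317 months.

317 months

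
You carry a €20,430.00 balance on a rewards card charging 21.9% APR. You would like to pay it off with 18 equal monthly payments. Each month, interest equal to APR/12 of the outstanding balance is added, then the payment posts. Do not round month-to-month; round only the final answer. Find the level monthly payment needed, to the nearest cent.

Monthly rate r = 21.9%/12 = 1.825% = 0.01825.
Level-payment amortization: P = B₀·r / (1 − (1+r)^(−n)) = 20430.00·0.01825 / (1 − 1.01825^(−18)).
Denominator 1 − (1+r)^(−18) = 0.277861562.
P = 372.847 / 0.277861562 ≈ 1341.85.

€1,341.85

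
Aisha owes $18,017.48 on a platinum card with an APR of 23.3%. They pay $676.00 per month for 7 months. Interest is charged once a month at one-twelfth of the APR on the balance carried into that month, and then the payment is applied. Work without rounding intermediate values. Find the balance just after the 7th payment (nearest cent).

$15,596.98

Monthly rate r = 23.3%/12 = 1.94167% = 0.0194167.
Each month: B ← B·(1+r) − $676.00.
Month 1: interest $349.84; balance after payment $17,691.32.
Month 2: interest $343.51; balance after payment $17,358.83.
Month 3: interest $337.05; balance after payment $17,019.88.
Month 4: interest $330.47; balance after payment $16,674.35.
Month 5: interest $323.76; balance after payment $16,322.11.
Month 6: interest $316.92; balance after payment $15,963.03.
Month 7: interest $309.95; balance after payment $15,596.98.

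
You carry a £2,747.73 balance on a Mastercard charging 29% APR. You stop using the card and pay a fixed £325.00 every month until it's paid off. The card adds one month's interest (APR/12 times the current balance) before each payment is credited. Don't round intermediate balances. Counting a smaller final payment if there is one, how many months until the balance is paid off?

10 payments

Monthly rate r = 29%/12 = 2.41667% = 0.0241667.
Recurrence: B ← B·(1+r) − £325.00.
Month 1: interest £66.40; balance after payment £2,489.13.
Month 2: interest £60.15; balance after payment £2,224.29.
Closed form: n = −ln(1 − rB₀/P)/ln(1+r) = −ln(0.79568)/ln(1.02417) ≈ 9.571, so the balance reaches zero during payment 10.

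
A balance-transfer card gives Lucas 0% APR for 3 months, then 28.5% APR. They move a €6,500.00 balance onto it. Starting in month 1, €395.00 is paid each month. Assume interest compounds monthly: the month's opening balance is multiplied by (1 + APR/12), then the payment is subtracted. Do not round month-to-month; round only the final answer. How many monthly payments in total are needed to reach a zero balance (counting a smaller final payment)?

Promo months 1–3 at r₀ = 0%/12 = 0; months 4+ at r₁ = 28.5%/12 = 0.02375.
After month 3 (no interest yet): B = €6,500.00 − 3·€395.00 = €5,315.00.
Then at r₁ with €395.00/mo: n₂ = −ln(1 − r₁·B/P)/ln(1+r₁) ≈ 16.40 → 17 more payments.

20 months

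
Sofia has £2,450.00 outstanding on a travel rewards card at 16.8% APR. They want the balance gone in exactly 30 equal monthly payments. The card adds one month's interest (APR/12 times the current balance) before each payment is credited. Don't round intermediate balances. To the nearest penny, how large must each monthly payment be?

Monthly rate r = 16.8%/12 = 1.4% = 0.014.
Level-payment amortization: P = B₀·r / (1 − (1+r)^(−n)) = 2450.00·0.014 / (1 − 1.014^(−30)).
Denominator 1 − (1+r)^(−30) = 0.341036515.
P = 34.3 / 0.341036515 ≈ 100.58.

£100.58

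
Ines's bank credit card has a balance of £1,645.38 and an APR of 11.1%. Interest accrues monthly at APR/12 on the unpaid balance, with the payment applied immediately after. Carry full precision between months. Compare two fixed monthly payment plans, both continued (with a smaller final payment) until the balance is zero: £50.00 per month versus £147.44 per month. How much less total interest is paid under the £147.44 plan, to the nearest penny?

Monthly rate r = 11.1%/12 = 0.925% = 0.00925.
At £50.00/mo: n = ⌈−ln(1 − rB₀/P)/ln(1+r)⌉ = 40 payments (last £21.14); total interest = total paid − £1,645.38 = £325.76.
At £147.44/mo: 12 payments (last £122.92); total interest £99.38.
Interest saved = £325.76 − £99.38 = £226.38.

£226.38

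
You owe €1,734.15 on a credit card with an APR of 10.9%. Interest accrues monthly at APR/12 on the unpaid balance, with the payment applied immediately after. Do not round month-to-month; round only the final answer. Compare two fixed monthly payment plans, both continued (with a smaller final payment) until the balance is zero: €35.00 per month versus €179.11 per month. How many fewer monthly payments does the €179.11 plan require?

56 fewer payments

Monthly rate r = 10.9%/12 = 0.908333% = 0.00908333.
At €35.00/mo: n = ⌈−ln(1 − rB₀/P)/ln(1+r)⌉ = 67 payments (last €4.43); total interest = total paid − €1,734.15 = €580.28.
At €179.11/mo: 11 payments (last €32.44); total interest €89.39.
Payments saved = 67 − 11 = 56.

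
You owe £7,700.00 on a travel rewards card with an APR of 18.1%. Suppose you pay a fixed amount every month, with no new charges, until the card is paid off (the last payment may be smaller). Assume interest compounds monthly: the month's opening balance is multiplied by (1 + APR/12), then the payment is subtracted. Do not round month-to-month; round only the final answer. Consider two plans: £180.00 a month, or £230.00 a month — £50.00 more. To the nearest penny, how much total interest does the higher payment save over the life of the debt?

Monthly rate r = 18.1%/12 = 1.50833% = 0.0150833.
At £180.00/mo: n = ⌈−ln(1 − rB₀/P)/ln(1+r)⌉ = 70 payments (last £40.04); total interest = total paid − £7,700.00 = £4,760.04.
At £230.00/mo: 47 payments (last £222.39); total interest £3,102.39.
Interest saved = £4,760.04 − £3,102.39 = £1,657.65.

£1,657.65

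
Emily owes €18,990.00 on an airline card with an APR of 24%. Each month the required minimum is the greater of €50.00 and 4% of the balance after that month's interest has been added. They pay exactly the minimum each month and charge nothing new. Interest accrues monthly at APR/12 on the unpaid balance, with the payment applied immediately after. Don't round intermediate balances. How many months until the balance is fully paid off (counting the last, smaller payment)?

Monthly rate r = 24%/12 = 2% = 0.02.
While 4% of the post-interest balance exceeds €50.00, each month B ← (B·(1+r))·(1 − 0.04), i.e. B shrinks by the factor (1+r)·0.96 = 0.9792.
This holds for months 1–131. Entering month 132 the balance is €1,209.70; 4% of the post-interest balance is now below €50.00, so the flat €50.00 minimum applies from here.
From month 132 a fixed €50.00 at rate r clears €1,209.70 in 34 more payments. Total: 131 + 34 = 165 months.

165 months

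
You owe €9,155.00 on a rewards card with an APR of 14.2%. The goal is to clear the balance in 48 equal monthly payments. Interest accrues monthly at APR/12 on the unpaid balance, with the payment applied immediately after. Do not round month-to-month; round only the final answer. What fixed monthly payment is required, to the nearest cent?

€251.09

Monthly rate r = 14.2%/12 = 1.18333% = 0.0118333.
Level-payment amortization: P = B₀·r / (1 − (1+r)^(−n)) = 9155.00·0.0118333 / (1 − 1.01183^(−48)).
Denominator 1 − (1+r)^(−48) = 0.431449769.
P = 108.334 / 0.431449769 ≈ 251.09.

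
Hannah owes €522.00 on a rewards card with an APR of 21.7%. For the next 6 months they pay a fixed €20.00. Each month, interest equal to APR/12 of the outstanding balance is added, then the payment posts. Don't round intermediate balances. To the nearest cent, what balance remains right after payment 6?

Monthly rate r = 21.7%/12 = 1.80833% = 0.0180833.
Each month: B ← B·(1+r) − €20.00.
Month 1: interest €9.44; balance after payment €511.44.
Month 2: interest €9.25; balance after payment €500.69.
Month 3: interest €9.05; balance after payment €489.74.
Month 4: interest €8.86; balance after payment €478.60.
Month 5: interest €8.65; balance after payment €467.25.
Month 6: interest €8.45; balance after payment €455.70.

€455.70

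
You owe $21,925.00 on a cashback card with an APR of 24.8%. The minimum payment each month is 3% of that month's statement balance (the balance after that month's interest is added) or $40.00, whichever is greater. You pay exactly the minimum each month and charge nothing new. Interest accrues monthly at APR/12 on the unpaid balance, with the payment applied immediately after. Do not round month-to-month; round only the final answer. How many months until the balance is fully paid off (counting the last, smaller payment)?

337 months

Monthly rate r = 24.8%/12 = 2.06667% = 0.0206667.
While 3% of the post-interest balance exceeds $40.00, each month B ← (B·(1+r))·(1 − 0.03), i.e. B shrinks by the factor (1+r)·0.97 = 0.99005.
This holds for months 1–282. Entering month 283 the balance is $1,305.68; 3% of the post-interest balance is now below $40.00, so the flat $40.00 minimum applies from here.
From month 283 a fixed $40.00 at rate r clears $1,305.68 in 55 more payments. Total: 282 + 55 = 337 months.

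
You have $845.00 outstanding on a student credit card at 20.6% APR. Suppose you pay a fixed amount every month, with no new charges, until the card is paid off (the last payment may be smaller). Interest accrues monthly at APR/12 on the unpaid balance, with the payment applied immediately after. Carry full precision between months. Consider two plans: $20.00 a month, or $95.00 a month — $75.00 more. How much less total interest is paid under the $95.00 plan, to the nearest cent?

Monthly rate r = 20.6%/12 = 1.71667% = 0.0171667.
At $20.00/mo: n = ⌈−ln(1 − rB₀/P)/ln(1+r)⌉ = 76 payments (last $18.19); total interest = total paid − $845.00 = $673.19.
At $95.00/mo: 10 payments (last $69.94); total interest $79.94.
Interest saved = $673.19 − $79.94 = $593.25.

$593.25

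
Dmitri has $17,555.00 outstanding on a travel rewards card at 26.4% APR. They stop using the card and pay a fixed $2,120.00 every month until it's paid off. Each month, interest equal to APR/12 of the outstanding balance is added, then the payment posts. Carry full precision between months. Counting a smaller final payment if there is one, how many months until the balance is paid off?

10 payments

Monthly rate r = 26.4%/12 = 2.2% = 0.022.
Recurrence: B ← B·(1+r) − $2,120.00.
Month 1: interest $386.21; balance after payment $15,821.21.
Month 2: interest $348.07; balance after payment $14,049.28.
Closed form: n = −ln(1 − rB₀/P)/ln(1+r) = −ln(0.81783)/ln(1.022) ≈ 9.241, so the balance reaches zero during payment 10.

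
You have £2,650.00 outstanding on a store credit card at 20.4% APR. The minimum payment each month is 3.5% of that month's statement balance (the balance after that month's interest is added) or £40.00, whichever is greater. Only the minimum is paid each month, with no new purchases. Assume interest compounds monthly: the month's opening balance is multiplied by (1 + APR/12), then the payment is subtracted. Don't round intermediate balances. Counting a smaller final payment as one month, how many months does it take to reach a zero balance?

Monthly rate r = 20.4%/12 = 1.7% = 0.017.
While 3.5% of the post-interest balance exceeds £40.00, each month B ← (B·(1+r))·(1 − 0.035), i.e. B shrinks by the factor (1+r)·0.965 = 0.9814.
This holds for months 1–46. Entering month 47 the balance is £1,117.55; 3.5% of the post-interest balance is now below £40.00, so the flat £40.00 minimum applies from here.
From month 47 a fixed £40.00 at rate r clears £1,117.55 in 39 more payments. Total: 46 + 39 = 85 months.

85 months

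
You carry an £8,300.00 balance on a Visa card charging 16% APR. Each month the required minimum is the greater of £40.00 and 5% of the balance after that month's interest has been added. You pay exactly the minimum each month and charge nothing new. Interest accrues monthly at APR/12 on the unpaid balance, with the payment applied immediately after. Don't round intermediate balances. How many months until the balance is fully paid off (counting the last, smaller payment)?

85 months

Monthly rate r = 16%/12 = 1.33333% = 0.0133333.
While 5% of the post-interest balance exceeds £40.00, each month B ← (B·(1+r))·(1 − 0.05), i.e. B shrinks by the factor (1+r)·0.95 = 0.96267.
This holds for months 1–62. Entering month 63 the balance is £784.49; 5% of the post-interest balance is now below £40.00, so the flat £40.00 minimum applies from here.
From month 63 a fixed £40.00 at rate r clears £784.49 in 23 more payments. Total: 62 + 23 = 85 months.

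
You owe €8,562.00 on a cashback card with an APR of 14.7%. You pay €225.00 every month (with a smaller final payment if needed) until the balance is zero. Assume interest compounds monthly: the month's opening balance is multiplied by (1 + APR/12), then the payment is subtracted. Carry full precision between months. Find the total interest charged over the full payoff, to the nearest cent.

€3,037.01

Monthly rate r = 14.7%/12 = 1.225% = 0.01225.
Payoff takes n = ⌈−ln(1 − rB₀/P)/ln(1+r)⌉ = ⌈51.550⌉ = 52 payments; the last is €124.01.
Total paid = 51·€225.00 + €124.01 = €11,599.01.
Total interest = total paid − principal = €11,599.01 − €8,562.00 = €3,037.01.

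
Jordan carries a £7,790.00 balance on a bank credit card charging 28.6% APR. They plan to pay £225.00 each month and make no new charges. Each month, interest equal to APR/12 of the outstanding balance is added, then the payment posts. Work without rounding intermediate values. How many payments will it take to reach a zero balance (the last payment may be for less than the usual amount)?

Monthly rate r = 28.6%/12 = 2.38333% = 0.0238333.
Recurrence: B ← B·(1+r) − £225.00.
Month 1: interest £185.66; balance after payment £7,750.66.
Month 2: interest £184.72; balance after payment £7,710.39.
Closed form: n = −ln(1 − rB₀/P)/ln(1+r) = −ln(0.17484)/ln(1.02383) ≈ 74.039, so the balance reaches zero during payment 75.

75 payments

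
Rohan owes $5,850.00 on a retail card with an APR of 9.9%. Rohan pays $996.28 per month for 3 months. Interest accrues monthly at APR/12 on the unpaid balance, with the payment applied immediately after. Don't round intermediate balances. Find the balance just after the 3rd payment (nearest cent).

$2,982.42

Monthly rate r = 9.9%/12 = 0.825% = 0.00825.
Each month: B ← B·(1+r) − $996.28.
Month 1: interest $48.26; balance after payment $4,901.98.
Month 2: interest $40.44; balance after payment $3,946.14.
Month 3: interest $32.56; balance after payment $2,982.42.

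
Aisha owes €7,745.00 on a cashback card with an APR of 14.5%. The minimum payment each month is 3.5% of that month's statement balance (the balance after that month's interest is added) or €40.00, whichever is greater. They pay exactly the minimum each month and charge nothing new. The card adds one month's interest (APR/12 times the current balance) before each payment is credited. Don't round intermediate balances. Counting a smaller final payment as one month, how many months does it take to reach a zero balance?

117 months

Monthly rate r = 14.5%/12 = 1.20833% = 0.0120833.
While 3.5% of the post-interest balance exceeds €40.00, each month B ← (B·(1+r))·(1 − 0.035), i.e. B shrinks by the factor (1+r)·0.965 = 0.97666.
This holds for months 1–82. Entering month 83 the balance is €1,116.85; 3.5% of the post-interest balance is now below €40.00, so the flat €40.00 minimum applies from here.
From month 83 a fixed €40.00 at rate r clears €1,116.85 in 35 more payments. Total: 82 + 35 = 117 months.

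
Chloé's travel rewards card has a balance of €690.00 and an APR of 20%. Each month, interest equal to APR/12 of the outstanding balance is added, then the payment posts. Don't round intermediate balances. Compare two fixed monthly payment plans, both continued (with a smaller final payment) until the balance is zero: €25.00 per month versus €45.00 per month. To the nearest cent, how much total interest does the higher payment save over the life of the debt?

€128.52

Monthly rate r = 20%/12 = 1.66667% = 0.0166667.
At €25.00/mo: n = ⌈−ln(1 − rB₀/P)/ln(1+r)⌉ = 38 payments (last €7.00); total interest = total paid − €690.00 = €242.00.
At €45.00/mo: 18 payments (last €38.48); total interest €113.48.
Interest saved = €242.00 − €113.48 = €128.52.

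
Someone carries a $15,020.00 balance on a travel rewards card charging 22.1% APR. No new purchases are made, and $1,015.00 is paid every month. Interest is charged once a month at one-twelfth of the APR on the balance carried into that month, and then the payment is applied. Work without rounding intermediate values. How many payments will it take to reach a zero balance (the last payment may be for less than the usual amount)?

Monthly rate r = 22.1%/12 = 1.84167% = 0.0184167.
Recurrence: B ← B·(1+r) − $1,015.00.
Month 1: interest $276.62; balance after payment $14,281.62.
Month 2: interest $263.02; balance after payment $13,529.64.
Closed form: n = −ln(1 − rB₀/P)/ln(1+r) = −ln(0.72747)/ln(1.01842) ≈ 17.436, so the balance reaches zero during payment 18.

18 months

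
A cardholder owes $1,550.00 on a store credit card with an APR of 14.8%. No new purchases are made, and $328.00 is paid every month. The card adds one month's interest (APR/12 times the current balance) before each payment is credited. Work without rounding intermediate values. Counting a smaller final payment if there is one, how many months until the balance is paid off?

5 months

Monthly rate r = 14.8%/12 = 1.23333% = 0.0123333.
Recurrence: B ← B·(1+r) − $328.00.
Month 1: interest $19.12; balance after payment $1,241.12.
Month 2: interest $15.31; balance after payment $928.42.
Month 3: interest $11.45; balance after payment $611.87.
Month 4: interest $7.55; balance after payment $291.42.
Month 5: interest $3.59; balance after payment $0.00.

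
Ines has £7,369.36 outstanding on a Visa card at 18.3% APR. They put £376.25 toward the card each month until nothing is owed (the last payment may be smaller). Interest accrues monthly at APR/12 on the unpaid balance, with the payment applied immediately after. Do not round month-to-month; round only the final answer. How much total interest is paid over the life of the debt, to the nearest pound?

£1,452

Monthly rate r = 18.3%/12 = 1.525% = 0.01525.
Payoff takes n = ⌈−ln(1 − rB₀/P)/ln(1+r)⌉ = ⌈23.443⌉ = 24 payments; the last is £167.39.
Total paid = 23·£376.25 + £167.39 = £8,821.14.
Total interest = total paid − principal = £8,821.14 − £7,369.36 = £1,451.78.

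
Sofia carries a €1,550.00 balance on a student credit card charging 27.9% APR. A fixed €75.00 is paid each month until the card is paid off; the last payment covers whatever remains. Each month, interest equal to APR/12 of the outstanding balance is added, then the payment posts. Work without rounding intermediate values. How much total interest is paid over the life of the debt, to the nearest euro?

Monthly rate r = 27.9%/12 = 2.325% = 0.02325.
Payoff takes n = ⌈−ln(1 − rB₀/P)/ln(1+r)⌉ = ⌈28.493⌉ = 29 payments; the last is €37.22.
Total paid = 28·€75.00 + €37.22 = €2,137.22.
Total interest = total paid − principal = €2,137.22 − €1,550.00 = €587.22.

€587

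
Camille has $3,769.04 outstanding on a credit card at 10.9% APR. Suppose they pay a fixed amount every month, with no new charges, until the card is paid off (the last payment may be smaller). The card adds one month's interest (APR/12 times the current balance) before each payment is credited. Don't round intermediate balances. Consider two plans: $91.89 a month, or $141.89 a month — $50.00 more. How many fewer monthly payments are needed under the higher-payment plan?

21 fewer payments

Monthly rate r = 10.9%/12 = 0.908333% = 0.00908333.
At $91.89/mo: n = ⌈−ln(1 − rB₀/P)/ln(1+r)⌉ = 52 payments (last $50.55); total interest = total paid − $3,769.04 = $967.90.
At $141.89/mo: 31 payments (last $76.34); total interest $564.00.
Payments saved = 52 − 31 = 21.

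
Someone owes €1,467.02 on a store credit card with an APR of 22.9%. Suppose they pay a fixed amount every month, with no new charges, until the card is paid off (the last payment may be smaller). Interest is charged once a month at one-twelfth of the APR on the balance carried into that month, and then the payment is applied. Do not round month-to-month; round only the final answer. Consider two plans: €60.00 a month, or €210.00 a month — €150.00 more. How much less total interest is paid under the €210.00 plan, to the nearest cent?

€404.95

Monthly rate r = 22.9%/12 = 1.90833% = 0.0190833.
At €60.00/mo: n = ⌈−ln(1 − rB₀/P)/ln(1+r)⌉ = 34 payments (last €14.88); total interest = total paid − €1,467.02 = €527.86.
At €210.00/mo: 8 payments (last €119.93); total interest €122.91.
Interest saved = €527.86 − €122.91 = €404.95.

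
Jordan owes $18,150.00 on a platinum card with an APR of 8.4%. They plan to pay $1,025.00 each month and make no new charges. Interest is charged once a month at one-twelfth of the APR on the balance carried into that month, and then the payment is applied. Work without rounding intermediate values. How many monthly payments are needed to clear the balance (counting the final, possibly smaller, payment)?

Monthly rate r = 8.4%/12 = 0.7% = 0.007.
Recurrence: B ← B·(1+r) − $1,025.00.
Month 1: interest $127.05; balance after payment $17,252.05.
Month 2: interest $120.76; balance after payment $16,347.81.
Closed form: n = −ln(1 − rB₀/P)/ln(1+r) = −ln(0.87605)/ln(1.007) ≈ 18.971, so the balance reaches zero during payment 19.

19 months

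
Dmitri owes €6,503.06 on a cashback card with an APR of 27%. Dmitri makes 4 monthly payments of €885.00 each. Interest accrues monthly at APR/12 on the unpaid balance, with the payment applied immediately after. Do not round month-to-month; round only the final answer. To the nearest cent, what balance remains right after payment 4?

Monthly rate r = 27%/12 = 2.25% = 0.0225.
Each month: B ← B·(1+r) − €885.00.
Month 1: interest €146.32; balance after payment €5,764.38.
Month 2: interest €129.70; balance after payment €5,009.08.
Month 3: interest €112.70; balance after payment €4,236.78.
Month 4: interest €95.33; balance after payment €3,447.11.

€3,447.11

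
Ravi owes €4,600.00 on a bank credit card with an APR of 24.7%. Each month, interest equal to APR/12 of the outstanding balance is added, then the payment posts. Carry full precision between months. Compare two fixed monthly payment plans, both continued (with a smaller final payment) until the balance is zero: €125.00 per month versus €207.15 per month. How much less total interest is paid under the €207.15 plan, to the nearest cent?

€2,481.46

Monthly rate r = 24.7%/12 = 2.05833% = 0.0205833.
At €125.00/mo: n = ⌈−ln(1 − rB₀/P)/ln(1+r)⌉ = 70 payments (last €66.49); total interest = total paid − €4,600.00 = €4,091.49.
At €207.15/mo: 30 payments (last €202.68); total interest €1,610.03.
Interest saved = €4,091.49 − €1,610.03 = €2,481.46.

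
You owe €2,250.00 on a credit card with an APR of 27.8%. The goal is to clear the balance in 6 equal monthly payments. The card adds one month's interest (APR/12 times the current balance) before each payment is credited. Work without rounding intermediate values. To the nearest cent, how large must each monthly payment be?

Monthly rate r = 27.8%/12 = 2.31667% = 0.0231667.
Level-payment amortization: P = B₀·r / (1 − (1+r)^(−n)) = 2250.00·0.0231667 / (1 − 1.02317^(−6)).
Denominator 1 − (1+r)^(−6) = 0.128391008.
P = 52.125 / 0.128391008 ≈ 405.99.

€405.99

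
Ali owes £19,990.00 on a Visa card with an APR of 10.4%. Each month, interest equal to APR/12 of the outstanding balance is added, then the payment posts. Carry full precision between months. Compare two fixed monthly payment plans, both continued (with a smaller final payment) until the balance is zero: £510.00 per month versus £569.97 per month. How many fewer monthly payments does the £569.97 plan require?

Monthly rate r = 10.4%/12 = 0.866667% = 0.00866667.
At £510.00/mo: n = ⌈−ln(1 − rB₀/P)/ln(1+r)⌉ = 49 payments (last £50.57); total interest = total paid − £19,990.00 = £4,540.57.
At £569.97/mo: 42 payments (last £564.24); total interest £3,943.01.
Payments saved = 49 − 42 = 7.

7 fewer payments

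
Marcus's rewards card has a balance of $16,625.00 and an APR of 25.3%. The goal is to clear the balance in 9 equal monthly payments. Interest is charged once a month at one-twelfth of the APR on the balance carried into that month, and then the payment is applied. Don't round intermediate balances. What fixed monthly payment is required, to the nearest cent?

Monthly rate r = 25.3%/12 = 2.10833% = 0.0210833.
Level-payment amortization: P = B₀·r / (1 − (1+r)^(−n)) = 16625.00·0.0210833 / (1 − 1.02108^(−9)).
Denominator 1 − (1+r)^(−9) = 0.17120082.
P = 350.51 / 0.17120082 ≈ 2047.36.

$2,047.36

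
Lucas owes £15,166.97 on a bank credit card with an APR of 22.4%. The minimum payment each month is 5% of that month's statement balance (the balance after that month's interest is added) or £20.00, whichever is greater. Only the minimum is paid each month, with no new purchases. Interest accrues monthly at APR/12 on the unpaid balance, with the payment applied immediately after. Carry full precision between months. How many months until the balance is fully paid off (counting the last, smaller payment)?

137 months

Monthly rate r = 22.4%/12 = 1.86667% = 0.0186667.
While 5% of the post-interest balance exceeds £20.00, each month B ← (B·(1+r))·(1 − 0.05), i.e. B shrinks by the factor (1+r)·0.95 = 0.96773.
This holds for months 1–112. Entering month 113 the balance is £385.07; 5% of the post-interest balance is now below £20.00, so the flat £20.00 minimum applies from here.
From month 113 a fixed £20.00 at rate r clears £385.07 in 25 more payments. Total: 112 + 25 = 137 months.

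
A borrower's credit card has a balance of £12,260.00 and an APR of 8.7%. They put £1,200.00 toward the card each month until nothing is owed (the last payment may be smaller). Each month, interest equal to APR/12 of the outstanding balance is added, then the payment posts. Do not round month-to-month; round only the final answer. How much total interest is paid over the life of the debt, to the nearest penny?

Monthly rate r = 8.7%/12 = 0.725% = 0.00725.
Payoff takes n = ⌈−ln(1 − rB₀/P)/ln(1+r)⌉ = ⌈10.653⌉ = 11 payments; the last is £784.90.
Total paid = 10·£1,200.00 + £784.90 = £12,784.90.
Total interest = total paid − principal = £12,784.90 − £12,260.00 = £524.90.

£524.90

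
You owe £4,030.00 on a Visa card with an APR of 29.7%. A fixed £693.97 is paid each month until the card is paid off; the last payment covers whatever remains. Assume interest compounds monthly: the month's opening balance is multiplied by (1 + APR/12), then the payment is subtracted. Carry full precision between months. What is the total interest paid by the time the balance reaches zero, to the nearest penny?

£376.29

Monthly rate r = 29.7%/12 = 2.475% = 0.02475.
Payoff takes n = ⌈−ln(1 − rB₀/P)/ln(1+r)⌉ = ⌈6.347⌉ = 7 payments; the last is £242.47.
Total paid = 6·£693.97 + £242.47 = £4,406.29.
Total interest = total paid − principal = £4,406.29 − £4,030.00 = £376.29.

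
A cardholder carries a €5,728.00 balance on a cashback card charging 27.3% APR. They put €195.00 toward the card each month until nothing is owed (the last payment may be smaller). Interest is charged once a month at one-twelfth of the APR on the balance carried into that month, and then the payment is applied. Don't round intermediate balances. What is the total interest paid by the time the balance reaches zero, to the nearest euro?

Monthly rate r = 27.3%/12 = 2.275% = 0.02275.
Payoff takes n = ⌈−ln(1 − rB₀/P)/ln(1+r)⌉ = ⌈49.052⌉ = 50 payments; the last is €10.21.
Total paid = 49·€195.00 + €10.21 = €9,565.21.
Total interest = total paid − principal = €9,565.21 − €5,728.00 = €3,837.21.

€3,837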